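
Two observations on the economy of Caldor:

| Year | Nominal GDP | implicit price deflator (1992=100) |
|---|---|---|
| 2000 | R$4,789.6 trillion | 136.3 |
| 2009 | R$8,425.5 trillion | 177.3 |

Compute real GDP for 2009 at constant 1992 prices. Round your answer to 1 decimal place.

Real GDP = Nominal / (implicit price deflator/100) = 8425.5 / 1.773 = 4752.12.

R$4,752.1 trillion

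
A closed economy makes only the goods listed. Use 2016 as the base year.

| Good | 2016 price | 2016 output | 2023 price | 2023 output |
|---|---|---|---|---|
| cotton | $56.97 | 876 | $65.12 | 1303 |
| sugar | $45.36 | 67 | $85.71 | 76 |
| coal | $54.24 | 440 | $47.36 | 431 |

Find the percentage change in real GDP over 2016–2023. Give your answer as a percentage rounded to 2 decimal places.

Real GDP 2016 = Nominal GDP 2016 = 56.97·876 + 45.36·67 + 54.24·440 = 76810.44.
Real GDP 2023 (at 2016 prices) = 56.97·1303 + 45.36·76 + 54.24·431 = 101056.71.
Real growth = 101056.71/76810.44 − 1 = 0.3157.

31.57%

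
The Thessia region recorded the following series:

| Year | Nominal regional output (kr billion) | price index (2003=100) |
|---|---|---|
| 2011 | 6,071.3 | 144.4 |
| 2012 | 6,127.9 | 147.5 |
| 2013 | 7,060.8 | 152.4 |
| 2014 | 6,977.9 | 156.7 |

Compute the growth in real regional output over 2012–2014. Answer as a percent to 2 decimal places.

7.19%

Real regional output 2012 = 6127.9/1.475 = 4154.51.
Real regional output 2014 = 6977.9/1.567 = 4453.03.
Change = 4453.03/4154.51 − 1 = 0.0719.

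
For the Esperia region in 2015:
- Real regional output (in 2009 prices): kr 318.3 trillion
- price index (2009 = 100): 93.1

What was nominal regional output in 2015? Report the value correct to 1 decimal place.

Nominal regional output = Real × (price index/100) = 318.3 × 0.931 = 296.34.

kr 296.3 trillion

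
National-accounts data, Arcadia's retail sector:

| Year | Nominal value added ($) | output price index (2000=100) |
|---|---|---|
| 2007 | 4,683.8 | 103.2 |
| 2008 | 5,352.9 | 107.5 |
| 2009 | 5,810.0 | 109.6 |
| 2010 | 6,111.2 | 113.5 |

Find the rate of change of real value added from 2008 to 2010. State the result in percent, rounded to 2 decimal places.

8.13%

Real value added 2008 = 5352.9/1.075 = 4979.44.
Real value added 2010 = 6111.2/1.135 = 5384.32.
Change = 5384.32/4979.44 − 1 = 0.0813.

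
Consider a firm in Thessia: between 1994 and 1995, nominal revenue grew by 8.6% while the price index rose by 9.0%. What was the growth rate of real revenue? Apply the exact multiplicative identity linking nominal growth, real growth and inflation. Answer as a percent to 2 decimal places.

-0.37%

(1 + g_nom) = (1 + g_real)(1 + π), so g_real = 1.0860 / 1.0900 − 1 = -0.00367.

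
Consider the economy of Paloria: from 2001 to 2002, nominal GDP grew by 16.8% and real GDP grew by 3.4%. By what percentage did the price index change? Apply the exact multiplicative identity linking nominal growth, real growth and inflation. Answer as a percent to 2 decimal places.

(1 + g_nom) = (1 + g_real)(1 + π), so π = 1.1680 / 1.0340 − 1 = 0.12959.

12.96%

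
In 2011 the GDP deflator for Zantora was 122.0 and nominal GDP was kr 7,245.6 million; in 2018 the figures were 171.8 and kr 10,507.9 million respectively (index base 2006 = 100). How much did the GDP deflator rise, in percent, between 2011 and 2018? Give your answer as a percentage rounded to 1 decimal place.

Price-level change = 171.8 / 122.0 − 1 = 0.4082.

40.8%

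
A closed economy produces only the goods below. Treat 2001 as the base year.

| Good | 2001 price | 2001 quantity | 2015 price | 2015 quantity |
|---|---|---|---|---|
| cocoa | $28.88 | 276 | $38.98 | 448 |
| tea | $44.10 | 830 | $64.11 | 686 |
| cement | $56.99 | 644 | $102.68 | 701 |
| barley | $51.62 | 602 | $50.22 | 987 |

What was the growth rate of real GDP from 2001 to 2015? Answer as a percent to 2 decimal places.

Real GDP 2001 = Nominal GDP 2001 = 28.88·276 + 44.10·830 + 56.99·644 + 51.62·602 = 112350.68.
Real GDP 2015 (at 2001 prices) = 28.88·448 + 44.10·686 + 56.99·701 + 51.62·987 = 134089.77.
Real growth = 134089.77/112350.68 − 1 = 0.1935.

19.35%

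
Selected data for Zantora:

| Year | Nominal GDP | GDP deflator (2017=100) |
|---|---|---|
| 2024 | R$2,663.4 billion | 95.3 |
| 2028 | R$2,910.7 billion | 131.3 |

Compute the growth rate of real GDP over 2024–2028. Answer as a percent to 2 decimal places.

-20.68%

Real GDP 2024 = 2663.4 / 0.953 = 2794.75.
Real GDP 2028 = 2910.7 / 1.313 = 2216.83.
Real growth = 2216.83 / 2794.75 − 1 = -0.2068.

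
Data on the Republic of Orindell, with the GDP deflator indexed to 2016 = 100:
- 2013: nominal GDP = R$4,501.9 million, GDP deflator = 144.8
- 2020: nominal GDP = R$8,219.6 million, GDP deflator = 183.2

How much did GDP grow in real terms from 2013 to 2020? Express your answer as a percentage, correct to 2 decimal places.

Real GDP 2013 = 4501.9 / 1.448 = 3109.05.
Real GDP 2020 = 8219.6 / 1.832 = 4486.68.
Real growth = 4486.68 / 3109.05 − 1 = 0.4431.

44.31%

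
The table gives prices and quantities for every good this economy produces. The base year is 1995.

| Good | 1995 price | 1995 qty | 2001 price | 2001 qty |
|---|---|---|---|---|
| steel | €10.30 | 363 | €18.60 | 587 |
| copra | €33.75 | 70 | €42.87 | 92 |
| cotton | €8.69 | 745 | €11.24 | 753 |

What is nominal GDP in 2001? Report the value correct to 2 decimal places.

Nominal GDP 2001 = Σ (p_2001 × q_2001) = 18.60·587 + 42.87·92 + 11.24·753 = 23325.96.

€23325.96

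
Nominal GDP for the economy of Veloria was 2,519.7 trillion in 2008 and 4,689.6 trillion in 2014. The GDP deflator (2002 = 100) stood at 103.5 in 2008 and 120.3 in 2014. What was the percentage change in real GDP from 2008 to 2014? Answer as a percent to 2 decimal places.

60.13%

Deflate each year: 2008 → 2519.7/1.035 = 2434.49; 2014 → 4689.6/1.203 = 3898.25.
So real GDP changed by 3898.25/2434.49 − 1 = 0.6013, i.e. 60.13%.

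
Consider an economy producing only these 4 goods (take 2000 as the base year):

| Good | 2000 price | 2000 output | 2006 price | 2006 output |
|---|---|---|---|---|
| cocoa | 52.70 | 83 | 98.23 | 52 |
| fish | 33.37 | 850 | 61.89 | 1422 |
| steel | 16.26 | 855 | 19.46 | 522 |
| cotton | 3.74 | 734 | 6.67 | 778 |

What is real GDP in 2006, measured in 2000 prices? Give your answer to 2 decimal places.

Real GDP 2006 = Σ (p_2000 × q_2006) = 52.70·52 + 33.37·1422 + 16.26·522 + 3.74·778 = 61589.98.

61589.98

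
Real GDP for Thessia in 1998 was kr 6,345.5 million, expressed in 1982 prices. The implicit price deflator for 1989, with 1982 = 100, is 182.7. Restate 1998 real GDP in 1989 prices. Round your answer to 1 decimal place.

kr 11,593.2 million

Real GDP in 1989 prices = Real GDP in 1982 prices × (P_1989/P_1982) = 6345.5 × 1.827 = 11593.23.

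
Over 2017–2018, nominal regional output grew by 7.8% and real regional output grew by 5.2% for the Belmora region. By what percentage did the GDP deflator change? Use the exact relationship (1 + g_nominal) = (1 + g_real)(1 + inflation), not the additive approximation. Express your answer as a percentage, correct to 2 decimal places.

2.47%

(1 + g_nom) = (1 + g_real)(1 + π), so π = 1.0780 / 1.0520 − 1 = 0.02471.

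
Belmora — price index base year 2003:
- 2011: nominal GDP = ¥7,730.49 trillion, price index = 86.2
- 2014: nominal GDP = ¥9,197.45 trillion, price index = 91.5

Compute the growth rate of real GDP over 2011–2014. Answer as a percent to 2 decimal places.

Real GDP 2011 = 7730.49 / 0.862 = 8968.09.
Real GDP 2014 = 9197.45 / 0.915 = 10051.86.
Real growth = 10051.86 / 8968.09 − 1 = 0.1208.

12.08%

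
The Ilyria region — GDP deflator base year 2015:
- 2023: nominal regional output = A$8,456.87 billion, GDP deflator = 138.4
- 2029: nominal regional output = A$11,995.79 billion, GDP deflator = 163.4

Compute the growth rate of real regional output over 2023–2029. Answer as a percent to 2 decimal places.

20.14%

Real regional output 2023 = 8456.87 / 1.384 = 6110.46.
Real regional output 2029 = 11995.79 / 1.634 = 7341.36.
Real growth = 7341.36 / 6110.46 − 1 = 0.2014.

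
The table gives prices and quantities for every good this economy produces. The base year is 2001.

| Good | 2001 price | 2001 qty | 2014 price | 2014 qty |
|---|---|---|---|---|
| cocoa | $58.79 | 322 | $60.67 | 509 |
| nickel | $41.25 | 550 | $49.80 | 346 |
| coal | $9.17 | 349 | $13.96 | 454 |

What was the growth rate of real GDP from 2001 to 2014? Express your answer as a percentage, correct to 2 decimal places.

Real GDP 2001 = Nominal GDP 2001 = 58.79·322 + 41.25·550 + 9.17·349 = 44818.21.
Real GDP 2014 (at 2001 prices) = 58.79·509 + 41.25·346 + 9.17·454 = 48359.79.
Real growth = 48359.79/44818.21 − 1 = 0.0790.

7.90%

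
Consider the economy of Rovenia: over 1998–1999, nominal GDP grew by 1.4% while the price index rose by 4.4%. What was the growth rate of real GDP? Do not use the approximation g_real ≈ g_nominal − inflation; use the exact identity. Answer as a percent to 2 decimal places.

(1 + g_nom) = (1 + g_real)(1 + π), so g_real = 1.0140 / 1.0440 − 1 = -0.02874.

-2.87%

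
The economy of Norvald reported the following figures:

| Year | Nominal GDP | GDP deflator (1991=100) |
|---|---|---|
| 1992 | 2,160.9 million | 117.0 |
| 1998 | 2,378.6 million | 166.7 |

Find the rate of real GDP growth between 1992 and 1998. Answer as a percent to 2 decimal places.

Deflate each year: 1992 → 2160.9/1.170 = 1846.92; 1998 → 2378.6/1.667 = 1426.87.
So real GDP changed by 1426.87/1846.92 − 1 = -0.2274, i.e. -22.74%.

-22.74%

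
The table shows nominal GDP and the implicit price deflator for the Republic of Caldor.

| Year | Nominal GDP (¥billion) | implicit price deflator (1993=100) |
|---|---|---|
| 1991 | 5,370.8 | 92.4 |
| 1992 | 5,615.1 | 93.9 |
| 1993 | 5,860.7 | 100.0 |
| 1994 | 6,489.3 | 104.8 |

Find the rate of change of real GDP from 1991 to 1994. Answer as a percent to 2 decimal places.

Real GDP 1991 = 5370.8/0.924 = 5812.55.
Real GDP 1994 = 6489.3/1.048 = 6192.08.
Change = 6192.08/5812.55 − 1 = 0.0653.

6.53%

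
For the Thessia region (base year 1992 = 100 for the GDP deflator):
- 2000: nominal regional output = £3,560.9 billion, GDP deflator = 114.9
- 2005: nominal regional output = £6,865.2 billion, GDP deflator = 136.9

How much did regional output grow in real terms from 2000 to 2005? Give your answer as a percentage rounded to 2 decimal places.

Deflate each year: 2000 → 3560.9/1.149 = 3099.13; 2005 → 6865.2/1.369 = 5014.76.
So real regional output changed by 5014.76/3099.13 − 1 = 0.6181, i.e. 61.81%.

61.81%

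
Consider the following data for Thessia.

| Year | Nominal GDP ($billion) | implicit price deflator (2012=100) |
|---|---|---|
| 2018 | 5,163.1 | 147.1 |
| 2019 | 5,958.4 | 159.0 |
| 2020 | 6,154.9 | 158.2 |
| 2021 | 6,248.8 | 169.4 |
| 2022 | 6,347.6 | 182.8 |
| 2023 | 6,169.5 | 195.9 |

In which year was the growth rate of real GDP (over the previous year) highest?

2019: real = 5958.4/1.590 = 3747.42; growth vs 2018 (3509.93) = 6.77%.
2020: real = 6154.9/1.582 = 3890.58; growth vs 2019 (3747.42) = 3.82%.
2021: real = 6248.8/1.694 = 3688.78; growth vs 2020 (3890.58) = -5.19%.
2022: real = 6347.6/1.828 = 3472.43; growth vs 2021 (3688.78) = -5.87%.
2023: real = 6169.5/1.959 = 3149.31; growth vs 2022 (3472.43) = -9.31%.

2019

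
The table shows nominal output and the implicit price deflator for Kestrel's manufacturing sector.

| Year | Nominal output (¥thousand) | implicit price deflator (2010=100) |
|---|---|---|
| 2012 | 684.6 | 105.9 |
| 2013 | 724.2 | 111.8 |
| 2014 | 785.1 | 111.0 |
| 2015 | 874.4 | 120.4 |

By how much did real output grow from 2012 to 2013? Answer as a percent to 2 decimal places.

Real output 2012 = 684.6/1.059 = 646.46.
Real output 2013 = 724.2/1.118 = 647.76.
Change = 647.76/646.46 − 1 = 0.0020.

0.20%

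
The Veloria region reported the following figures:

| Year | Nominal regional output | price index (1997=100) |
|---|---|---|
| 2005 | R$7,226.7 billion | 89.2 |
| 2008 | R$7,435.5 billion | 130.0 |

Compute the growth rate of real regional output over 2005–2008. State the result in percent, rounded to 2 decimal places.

Deflate each year: 2005 → 7226.7/0.892 = 8101.68; 2008 → 7435.5/1.300 = 5719.62.
So real regional output changed by 5719.62/8101.68 − 1 = -0.2940, i.e. -29.40%.

-29.40%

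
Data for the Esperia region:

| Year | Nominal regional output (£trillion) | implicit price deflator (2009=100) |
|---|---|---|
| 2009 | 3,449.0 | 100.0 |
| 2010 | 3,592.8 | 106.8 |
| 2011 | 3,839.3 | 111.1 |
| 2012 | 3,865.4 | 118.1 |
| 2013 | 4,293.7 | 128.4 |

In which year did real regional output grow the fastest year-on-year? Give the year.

2010: real = 3592.8/1.068 = 3364.04; growth vs 2009 (3449.00) = -2.46%.
2011: real = 3839.3/1.111 = 3455.72; growth vs 2010 (3364.04) = 2.73%.
2012: real = 3865.4/1.181 = 3272.99; growth vs 2011 (3455.72) = -5.29%.
2013: real = 4293.7/1.284 = 3344.00; growth vs 2012 (3272.99) = 2.17%.

2011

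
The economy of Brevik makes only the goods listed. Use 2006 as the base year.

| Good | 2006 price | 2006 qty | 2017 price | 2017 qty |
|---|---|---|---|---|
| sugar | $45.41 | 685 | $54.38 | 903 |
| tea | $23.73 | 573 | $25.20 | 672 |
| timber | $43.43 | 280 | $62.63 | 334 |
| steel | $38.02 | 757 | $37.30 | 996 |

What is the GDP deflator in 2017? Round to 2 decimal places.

113.52

Nominal GDP 2017 = 54.38·903 + 25.20·672 + 62.63·334 + 37.30·996 = 124108.76.
Real GDP 2017 (at 2006 prices) = 45.41·903 + 23.73·672 + 43.43·334 + 38.02·996 = 109325.33.
Deflator = Nominal/Real × 100 = 124108.76/109325.33 × 100 = 113.522.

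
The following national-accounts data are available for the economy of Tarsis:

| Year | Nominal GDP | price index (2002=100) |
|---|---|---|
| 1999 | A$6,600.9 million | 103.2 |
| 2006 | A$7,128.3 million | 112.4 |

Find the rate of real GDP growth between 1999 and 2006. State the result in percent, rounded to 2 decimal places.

Deflate each year: 1999 → 6600.9/1.032 = 6396.22; 2006 → 7128.3/1.124 = 6341.90.
So real GDP changed by 6341.90/6396.22 − 1 = -0.0085, i.e. -0.85%.

-0.85%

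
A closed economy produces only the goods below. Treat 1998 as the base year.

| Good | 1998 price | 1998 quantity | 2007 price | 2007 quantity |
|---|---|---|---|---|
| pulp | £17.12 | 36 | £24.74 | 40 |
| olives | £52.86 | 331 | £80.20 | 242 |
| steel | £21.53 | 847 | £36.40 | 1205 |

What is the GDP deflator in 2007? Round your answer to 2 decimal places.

163.01

Nominal GDP 2007 = 24.74·40 + 80.20·242 + 36.40·1205 = 64260.00.
Real GDP 2007 (at 1998 prices) = 17.12·40 + 52.86·242 + 21.53·1205 = 39420.57.
Deflator = Nominal/Real × 100 = 64260.00/39420.57 × 100 = 163.011.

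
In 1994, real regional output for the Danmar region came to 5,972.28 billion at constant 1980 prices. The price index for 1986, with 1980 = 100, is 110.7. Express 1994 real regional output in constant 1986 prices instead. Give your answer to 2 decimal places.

Real regional output in 1986 prices = Real regional output in 1980 prices × (P_1986/P_1980) = 5972.28 × 1.107 = 6611.31.

6,611.31 billion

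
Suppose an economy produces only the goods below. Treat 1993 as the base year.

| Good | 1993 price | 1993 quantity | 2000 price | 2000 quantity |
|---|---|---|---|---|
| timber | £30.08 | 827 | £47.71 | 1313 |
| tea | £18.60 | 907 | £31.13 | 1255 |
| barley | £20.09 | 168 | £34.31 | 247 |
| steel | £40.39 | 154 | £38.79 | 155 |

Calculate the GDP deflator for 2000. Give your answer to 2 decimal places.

Nominal GDP 2000 = 47.71·1313 + 31.13·1255 + 34.31·247 + 38.79·155 = 116198.40.
Real GDP 2000 (at 1993 prices) = 30.08·1313 + 18.60·1255 + 20.09·247 + 40.39·155 = 74060.72.
Deflator = Nominal/Real × 100 = 116198.40/74060.72 × 100 = 156.896.

156.90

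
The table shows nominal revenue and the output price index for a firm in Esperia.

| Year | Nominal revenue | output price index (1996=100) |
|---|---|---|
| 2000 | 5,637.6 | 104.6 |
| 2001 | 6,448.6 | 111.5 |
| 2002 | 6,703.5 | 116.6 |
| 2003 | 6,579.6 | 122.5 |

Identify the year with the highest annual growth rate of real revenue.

2001

2001: real = 6448.6/1.115 = 5783.50; growth vs 2000 (5389.67) = 7.31%.
2002: real = 6703.5/1.166 = 5749.14; growth vs 2001 (5783.50) = -0.59%.
2003: real = 6579.6/1.225 = 5371.10; growth vs 2002 (5749.14) = -6.58%.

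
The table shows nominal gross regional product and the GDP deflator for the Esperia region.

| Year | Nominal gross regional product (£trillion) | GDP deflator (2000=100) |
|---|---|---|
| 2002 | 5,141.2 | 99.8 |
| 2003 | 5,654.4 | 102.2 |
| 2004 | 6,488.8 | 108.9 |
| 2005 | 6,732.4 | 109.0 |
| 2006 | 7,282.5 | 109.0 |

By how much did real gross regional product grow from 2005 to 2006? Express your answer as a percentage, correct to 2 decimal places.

8.17%

Real gross regional product 2005 = 6732.4/1.090 = 6176.51.
Real gross regional product 2006 = 7282.5/1.090 = 6681.19.
Change = 6681.19/6176.51 − 1 = 0.0817.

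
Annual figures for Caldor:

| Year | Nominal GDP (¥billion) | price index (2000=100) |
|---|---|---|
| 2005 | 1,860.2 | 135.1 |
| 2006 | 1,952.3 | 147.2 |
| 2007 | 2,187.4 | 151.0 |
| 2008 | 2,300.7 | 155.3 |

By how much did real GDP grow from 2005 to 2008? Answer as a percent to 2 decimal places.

7.59%

Real GDP 2005 = 1860.2/1.351 = 1376.91.
Real GDP 2008 = 2300.7/1.553 = 1481.46.
Change = 1481.46/1376.91 − 1 = 0.0759.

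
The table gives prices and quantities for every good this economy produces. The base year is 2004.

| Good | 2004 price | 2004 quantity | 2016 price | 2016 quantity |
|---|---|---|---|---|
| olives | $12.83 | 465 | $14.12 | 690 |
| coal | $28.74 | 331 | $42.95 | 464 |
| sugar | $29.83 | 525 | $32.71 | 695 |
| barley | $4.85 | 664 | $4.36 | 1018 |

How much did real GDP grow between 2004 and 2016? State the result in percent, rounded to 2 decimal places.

Real GDP 2004 = Nominal GDP 2004 = 12.83·465 + 28.74·331 + 29.83·525 + 4.85·664 = 34360.04.
Real GDP 2016 (at 2004 prices) = 12.83·690 + 28.74·464 + 29.83·695 + 4.85·1018 = 47857.21.
Real growth = 47857.21/34360.04 − 1 = 0.3928.

39.28%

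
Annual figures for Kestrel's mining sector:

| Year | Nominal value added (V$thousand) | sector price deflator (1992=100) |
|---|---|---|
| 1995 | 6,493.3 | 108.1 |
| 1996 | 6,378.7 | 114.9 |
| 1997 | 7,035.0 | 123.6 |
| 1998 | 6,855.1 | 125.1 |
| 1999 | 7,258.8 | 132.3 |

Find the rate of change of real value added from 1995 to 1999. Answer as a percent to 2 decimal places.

-8.66%

Real value added 1995 = 6493.3/1.081 = 6006.75.
Real value added 1999 = 7258.8/1.323 = 5486.62.
Change = 5486.62/6006.75 − 1 = -0.0866.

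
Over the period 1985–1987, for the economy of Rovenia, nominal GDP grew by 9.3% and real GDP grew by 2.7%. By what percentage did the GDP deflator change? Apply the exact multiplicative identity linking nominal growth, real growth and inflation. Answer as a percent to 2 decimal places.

(1 + g_nom) = (1 + g_real)(1 + π), so π = 1.0930 / 1.0270 − 1 = 0.06426.

6.43%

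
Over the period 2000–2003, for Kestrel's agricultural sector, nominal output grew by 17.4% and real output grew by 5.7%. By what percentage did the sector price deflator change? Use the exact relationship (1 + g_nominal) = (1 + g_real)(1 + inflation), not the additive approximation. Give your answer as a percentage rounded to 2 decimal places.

11.07%

(1 + g_nom) = (1 + g_real)(1 + π), so π = 1.1740 / 1.0570 − 1 = 0.11069.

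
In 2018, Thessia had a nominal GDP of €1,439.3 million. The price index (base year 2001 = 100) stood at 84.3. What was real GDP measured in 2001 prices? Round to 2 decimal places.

€1,707.35 million

Real GDP = Nominal / (price index/100) = 1439.3 / 0.843 = 1707.35.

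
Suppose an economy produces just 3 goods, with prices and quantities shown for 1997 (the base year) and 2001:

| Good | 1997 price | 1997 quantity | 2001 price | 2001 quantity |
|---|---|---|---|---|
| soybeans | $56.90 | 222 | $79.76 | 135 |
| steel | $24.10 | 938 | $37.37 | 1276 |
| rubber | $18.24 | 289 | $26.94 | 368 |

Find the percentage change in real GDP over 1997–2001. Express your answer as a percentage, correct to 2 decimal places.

11.45%

Real GDP 1997 = Nominal GDP 1997 = 56.90·222 + 24.10·938 + 18.24·289 = 40508.96.
Real GDP 2001 (at 1997 prices) = 56.90·135 + 24.10·1276 + 18.24·368 = 45145.42.
Real growth = 45145.42/40508.96 − 1 = 0.1145.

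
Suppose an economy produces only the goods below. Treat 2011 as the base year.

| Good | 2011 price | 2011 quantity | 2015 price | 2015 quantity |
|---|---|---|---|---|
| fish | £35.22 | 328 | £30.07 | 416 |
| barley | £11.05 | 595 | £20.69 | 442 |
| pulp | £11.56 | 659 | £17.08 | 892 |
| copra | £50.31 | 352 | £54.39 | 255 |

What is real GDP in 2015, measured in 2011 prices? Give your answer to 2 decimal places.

Real GDP 2015 = Σ (p_2011 × q_2015) = 35.22·416 + 11.05·442 + 11.56·892 + 50.31·255 = 42676.19.

£42676.19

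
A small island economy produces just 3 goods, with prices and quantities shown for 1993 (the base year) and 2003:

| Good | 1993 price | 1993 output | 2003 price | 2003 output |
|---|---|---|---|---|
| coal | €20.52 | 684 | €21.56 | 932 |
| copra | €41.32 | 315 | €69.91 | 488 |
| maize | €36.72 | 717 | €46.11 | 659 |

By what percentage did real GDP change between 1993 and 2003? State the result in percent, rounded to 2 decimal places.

Real GDP 1993 = Nominal GDP 1993 = 20.52·684 + 41.32·315 + 36.72·717 = 53379.72.
Real GDP 2003 (at 1993 prices) = 20.52·932 + 41.32·488 + 36.72·659 = 63487.28.
Real growth = 63487.28/53379.72 − 1 = 0.1894.

18.94%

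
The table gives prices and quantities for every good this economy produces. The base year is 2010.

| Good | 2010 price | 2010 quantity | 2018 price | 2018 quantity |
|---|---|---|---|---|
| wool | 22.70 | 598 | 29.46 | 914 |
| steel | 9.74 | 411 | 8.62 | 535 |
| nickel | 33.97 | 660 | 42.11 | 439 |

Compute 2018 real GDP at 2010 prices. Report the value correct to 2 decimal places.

Real GDP 2018 = Σ (p_2010 × q_2018) = 22.70·914 + 9.74·535 + 33.97·439 = 40871.53.

40871.53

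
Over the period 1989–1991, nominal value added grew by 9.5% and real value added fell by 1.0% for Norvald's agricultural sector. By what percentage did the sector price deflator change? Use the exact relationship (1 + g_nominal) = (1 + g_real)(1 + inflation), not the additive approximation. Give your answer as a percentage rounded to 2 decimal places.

(1 + g_nom) = (1 + g_real)(1 + π), so π = 1.0950 / 0.9900 − 1 = 0.10606.

10.61%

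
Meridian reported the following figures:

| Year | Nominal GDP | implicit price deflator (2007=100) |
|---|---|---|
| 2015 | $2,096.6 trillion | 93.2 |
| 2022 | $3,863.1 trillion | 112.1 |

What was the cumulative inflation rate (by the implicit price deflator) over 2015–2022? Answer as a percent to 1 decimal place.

Price-level change = 112.1 / 93.2 − 1 = 0.2028.

20.3%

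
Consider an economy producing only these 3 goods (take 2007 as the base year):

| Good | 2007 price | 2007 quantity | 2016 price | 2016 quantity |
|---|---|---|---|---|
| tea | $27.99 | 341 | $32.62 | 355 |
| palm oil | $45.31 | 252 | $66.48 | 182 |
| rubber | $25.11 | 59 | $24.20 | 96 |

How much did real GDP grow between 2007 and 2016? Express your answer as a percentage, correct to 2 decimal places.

Real GDP 2007 = Nominal GDP 2007 = 27.99·341 + 45.31·252 + 25.11·59 = 22444.20.
Real GDP 2016 (at 2007 prices) = 27.99·355 + 45.31·182 + 25.11·96 = 20593.43.
Real growth = 20593.43/22444.20 − 1 = -0.0825.

-8.25%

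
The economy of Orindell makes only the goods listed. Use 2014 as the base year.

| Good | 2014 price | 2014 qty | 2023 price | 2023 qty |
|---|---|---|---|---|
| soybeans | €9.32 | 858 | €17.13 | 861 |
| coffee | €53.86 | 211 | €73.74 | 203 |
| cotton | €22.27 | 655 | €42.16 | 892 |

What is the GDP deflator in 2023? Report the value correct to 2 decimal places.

173.42

Nominal GDP 2023 = 17.13·861 + 73.74·203 + 42.16·892 = 67324.87.
Real GDP 2023 (at 2014 prices) = 9.32·861 + 53.86·203 + 22.27·892 = 38822.94.
Deflator = Nominal/Real × 100 = 67324.87/38822.94 × 100 = 173.415.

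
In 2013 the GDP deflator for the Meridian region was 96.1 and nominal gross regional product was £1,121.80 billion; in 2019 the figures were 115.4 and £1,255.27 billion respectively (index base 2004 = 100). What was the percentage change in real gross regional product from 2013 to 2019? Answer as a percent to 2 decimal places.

Real gross regional product 2013 = 1121.80 / 0.961 = 1167.33.
Real gross regional product 2019 = 1255.27 / 1.154 = 1087.76.
Real growth = 1087.76 / 1167.33 − 1 = -0.0682.

-6.82%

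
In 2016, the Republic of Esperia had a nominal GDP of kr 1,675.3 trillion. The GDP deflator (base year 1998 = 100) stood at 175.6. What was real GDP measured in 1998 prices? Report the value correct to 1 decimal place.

kr 954.0 trillion

Real GDP = Nominal / (GDP deflator/100) = 1675.3 / 1.756 = 954.04.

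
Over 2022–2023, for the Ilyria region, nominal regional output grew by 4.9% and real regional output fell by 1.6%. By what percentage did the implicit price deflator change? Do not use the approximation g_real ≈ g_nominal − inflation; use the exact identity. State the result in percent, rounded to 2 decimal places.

(1 + g_nom) = (1 + g_real)(1 + π), so π = 1.0490 / 0.9840 − 1 = 0.06606.

6.61%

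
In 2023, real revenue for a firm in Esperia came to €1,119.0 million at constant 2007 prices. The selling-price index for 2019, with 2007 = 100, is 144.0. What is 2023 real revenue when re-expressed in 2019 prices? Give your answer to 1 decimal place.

Real revenue in 2019 prices = Real revenue in 2007 prices × (P_2019/P_2007) = 1119.0 × 1.440 = 1611.36.

€1,611.4 million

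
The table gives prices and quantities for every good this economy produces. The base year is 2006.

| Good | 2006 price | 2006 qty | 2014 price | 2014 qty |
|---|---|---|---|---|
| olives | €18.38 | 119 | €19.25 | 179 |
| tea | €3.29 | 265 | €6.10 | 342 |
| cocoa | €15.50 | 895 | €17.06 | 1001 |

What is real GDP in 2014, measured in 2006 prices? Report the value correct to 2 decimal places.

Real GDP 2014 = Σ (p_2006 × q_2014) = 18.38·179 + 3.29·342 + 15.50·1001 = 19930.70.

€19930.70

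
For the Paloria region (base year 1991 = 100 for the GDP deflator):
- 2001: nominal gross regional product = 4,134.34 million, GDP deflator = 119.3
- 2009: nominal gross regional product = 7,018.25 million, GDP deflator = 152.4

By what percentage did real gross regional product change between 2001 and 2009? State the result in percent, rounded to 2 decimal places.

32.89%

Real gross regional product 2001 = 4134.34 / 1.193 = 3465.50.
Real gross regional product 2009 = 7018.25 / 1.524 = 4605.15.
Real growth = 4605.15 / 3465.50 − 1 = 0.3289.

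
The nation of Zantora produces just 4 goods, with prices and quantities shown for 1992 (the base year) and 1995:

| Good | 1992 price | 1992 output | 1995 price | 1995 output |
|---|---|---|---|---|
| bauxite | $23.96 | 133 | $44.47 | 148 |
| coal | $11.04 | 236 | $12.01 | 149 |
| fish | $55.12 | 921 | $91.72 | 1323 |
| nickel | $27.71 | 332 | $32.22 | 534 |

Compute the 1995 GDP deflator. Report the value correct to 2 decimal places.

Nominal GDP 1995 = 44.47·148 + 12.01·149 + 91.72·1323 + 32.22·534 = 146922.09.
Real GDP 1995 (at 1992 prices) = 23.96·148 + 11.04·149 + 55.12·1323 + 27.71·534 = 92911.94.
Deflator = Nominal/Real × 100 = 146922.09/92911.94 × 100 = 158.130.

158.13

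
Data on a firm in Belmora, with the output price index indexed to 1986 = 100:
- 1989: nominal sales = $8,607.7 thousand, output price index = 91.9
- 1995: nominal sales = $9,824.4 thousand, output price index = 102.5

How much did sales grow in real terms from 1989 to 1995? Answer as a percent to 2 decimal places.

Deflate each year: 1989 → 8607.7/0.919 = 9366.38; 1995 → 9824.4/1.025 = 9584.78.
So real sales changed by 9584.78/9366.38 − 1 = 0.0233, i.e. 2.33%.

2.33%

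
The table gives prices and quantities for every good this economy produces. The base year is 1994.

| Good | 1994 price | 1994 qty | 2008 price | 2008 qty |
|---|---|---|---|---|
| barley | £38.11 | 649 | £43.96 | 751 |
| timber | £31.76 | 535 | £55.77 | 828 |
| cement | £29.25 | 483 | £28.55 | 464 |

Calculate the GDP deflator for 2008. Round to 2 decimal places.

134.97

Nominal GDP 2008 = 43.96·751 + 55.77·828 + 28.55·464 = 92438.72.
Real GDP 2008 (at 1994 prices) = 38.11·751 + 31.76·828 + 29.25·464 = 68489.89.
Deflator = Nominal/Real × 100 = 92438.72/68489.89 × 100 = 134.967.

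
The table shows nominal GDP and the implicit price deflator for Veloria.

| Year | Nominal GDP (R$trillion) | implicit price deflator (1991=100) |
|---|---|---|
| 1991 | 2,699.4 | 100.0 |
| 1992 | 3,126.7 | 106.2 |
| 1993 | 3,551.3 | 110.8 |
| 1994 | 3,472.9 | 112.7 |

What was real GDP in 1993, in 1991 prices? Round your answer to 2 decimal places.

R$3,205.14 trillion

Real GDP 1993 = 3551.3 / 1.108 = 3205.14.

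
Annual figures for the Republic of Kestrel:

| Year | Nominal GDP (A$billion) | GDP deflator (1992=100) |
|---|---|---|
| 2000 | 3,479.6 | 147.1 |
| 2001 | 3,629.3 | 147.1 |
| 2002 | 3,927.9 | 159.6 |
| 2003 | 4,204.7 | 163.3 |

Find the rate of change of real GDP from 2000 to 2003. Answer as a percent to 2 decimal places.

8.85%

Real GDP 2000 = 3479.6/1.471 = 2365.47.
Real GDP 2003 = 4204.7/1.633 = 2574.83.
Change = 2574.83/2365.47 − 1 = 0.0885.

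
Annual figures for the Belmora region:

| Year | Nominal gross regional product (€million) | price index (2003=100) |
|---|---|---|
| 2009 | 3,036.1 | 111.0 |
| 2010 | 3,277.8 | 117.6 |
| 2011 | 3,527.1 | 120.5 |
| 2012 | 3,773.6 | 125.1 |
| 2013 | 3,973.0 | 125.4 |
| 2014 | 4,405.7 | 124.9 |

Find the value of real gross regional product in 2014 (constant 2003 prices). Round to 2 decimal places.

€3,527.38 million

Real gross regional product 2014 = 4405.7 / 1.249 = 3527.38.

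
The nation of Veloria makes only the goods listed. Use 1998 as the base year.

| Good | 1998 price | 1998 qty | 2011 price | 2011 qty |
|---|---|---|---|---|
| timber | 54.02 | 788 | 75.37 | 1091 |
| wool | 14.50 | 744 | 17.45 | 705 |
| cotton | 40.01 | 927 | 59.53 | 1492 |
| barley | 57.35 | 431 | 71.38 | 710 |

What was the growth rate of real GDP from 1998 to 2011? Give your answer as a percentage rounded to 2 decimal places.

Real GDP 1998 = Nominal GDP 1998 = 54.02·788 + 14.50·744 + 40.01·927 + 57.35·431 = 115162.88.
Real GDP 2011 (at 1998 prices) = 54.02·1091 + 14.50·705 + 40.01·1492 + 57.35·710 = 169571.74.
Real growth = 169571.74/115162.88 − 1 = 0.4725.

47.25%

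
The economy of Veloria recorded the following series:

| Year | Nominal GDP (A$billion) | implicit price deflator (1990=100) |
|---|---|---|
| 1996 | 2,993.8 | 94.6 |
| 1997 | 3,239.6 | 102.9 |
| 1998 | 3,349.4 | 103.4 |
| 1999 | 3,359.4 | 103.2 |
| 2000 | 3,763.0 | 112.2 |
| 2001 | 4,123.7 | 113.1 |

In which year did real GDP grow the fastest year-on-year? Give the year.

2001

1997: real = 3239.6/1.029 = 3148.30; growth vs 1996 (3164.69) = -0.52%.
1998: real = 3349.4/1.034 = 3239.26; growth vs 1997 (3148.30) = 2.89%.
1999: real = 3359.4/1.032 = 3255.23; growth vs 1998 (3239.26) = 0.49%.
2000: real = 3763.0/1.122 = 3353.83; growth vs 1999 (3255.23) = 3.03%.
2001: real = 4123.7/1.131 = 3646.07; growth vs 2000 (3353.83) = 8.71%.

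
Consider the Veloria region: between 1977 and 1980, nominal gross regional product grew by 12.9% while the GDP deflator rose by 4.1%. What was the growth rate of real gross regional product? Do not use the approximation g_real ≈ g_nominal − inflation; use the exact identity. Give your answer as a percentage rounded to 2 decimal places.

(1 + g_nom) = (1 + g_real)(1 + π), so g_real = 1.1290 / 1.0410 − 1 = 0.08453.

8.45%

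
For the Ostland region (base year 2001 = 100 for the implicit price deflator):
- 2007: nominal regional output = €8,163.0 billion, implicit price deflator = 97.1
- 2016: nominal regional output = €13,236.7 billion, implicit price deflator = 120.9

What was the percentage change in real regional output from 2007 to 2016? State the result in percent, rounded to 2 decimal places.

Deflate each year: 2007 → 8163.0/0.971 = 8406.80; 2016 → 13236.7/1.209 = 10948.47.
So real regional output changed by 10948.47/8406.80 − 1 = 0.3023, i.e. 30.23%.

30.23%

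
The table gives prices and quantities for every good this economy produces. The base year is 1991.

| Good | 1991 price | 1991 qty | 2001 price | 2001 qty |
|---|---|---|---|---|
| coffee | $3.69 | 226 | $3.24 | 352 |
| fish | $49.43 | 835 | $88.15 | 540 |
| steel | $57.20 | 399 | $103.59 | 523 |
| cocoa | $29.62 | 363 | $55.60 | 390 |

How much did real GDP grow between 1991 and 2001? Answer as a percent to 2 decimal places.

Real GDP 1991 = Nominal GDP 1991 = 3.69·226 + 49.43·835 + 57.20·399 + 29.62·363 = 75682.85.
Real GDP 2001 (at 1991 prices) = 3.69·352 + 49.43·540 + 57.20·523 + 29.62·390 = 69458.48.
Real growth = 69458.48/75682.85 − 1 = -0.0822.

-8.22%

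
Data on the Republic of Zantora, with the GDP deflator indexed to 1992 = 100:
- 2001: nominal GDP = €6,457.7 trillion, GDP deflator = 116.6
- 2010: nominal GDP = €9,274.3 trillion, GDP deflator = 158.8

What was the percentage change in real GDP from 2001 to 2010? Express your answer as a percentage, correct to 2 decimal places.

Real GDP 2001 = 6457.7 / 1.166 = 5538.34.
Real GDP 2010 = 9274.3 / 1.588 = 5840.24.
Real growth = 5840.24 / 5538.34 − 1 = 0.0545.

5.45%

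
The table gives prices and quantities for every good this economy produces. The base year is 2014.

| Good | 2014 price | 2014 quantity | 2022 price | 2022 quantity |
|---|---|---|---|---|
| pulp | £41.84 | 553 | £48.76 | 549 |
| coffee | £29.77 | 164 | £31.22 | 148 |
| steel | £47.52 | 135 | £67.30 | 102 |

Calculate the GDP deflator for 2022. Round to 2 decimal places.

118.72

Nominal GDP 2022 = 48.76·549 + 31.22·148 + 67.30·102 = 38254.40.
Real GDP 2022 (at 2014 prices) = 41.84·549 + 29.77·148 + 47.52·102 = 32223.16.
Deflator = Nominal/Real × 100 = 38254.40/32223.16 × 100 = 118.717.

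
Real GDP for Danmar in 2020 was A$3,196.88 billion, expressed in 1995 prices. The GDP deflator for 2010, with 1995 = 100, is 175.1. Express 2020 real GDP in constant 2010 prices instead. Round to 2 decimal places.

A$5,597.74 billion

Real GDP in 2010 prices = Real GDP in 1995 prices × (P_2010/P_1995) = 3196.88 × 1.751 = 5597.74.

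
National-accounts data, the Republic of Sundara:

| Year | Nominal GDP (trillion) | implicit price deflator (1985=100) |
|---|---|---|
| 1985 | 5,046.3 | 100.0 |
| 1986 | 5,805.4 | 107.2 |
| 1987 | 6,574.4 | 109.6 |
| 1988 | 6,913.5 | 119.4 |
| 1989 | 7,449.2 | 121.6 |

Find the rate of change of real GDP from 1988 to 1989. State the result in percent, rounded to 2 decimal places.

Real GDP 1988 = 6913.5/1.194 = 5790.20.
Real GDP 1989 = 7449.2/1.216 = 6125.99.
Change = 6125.99/5790.20 − 1 = 0.0580.

5.80%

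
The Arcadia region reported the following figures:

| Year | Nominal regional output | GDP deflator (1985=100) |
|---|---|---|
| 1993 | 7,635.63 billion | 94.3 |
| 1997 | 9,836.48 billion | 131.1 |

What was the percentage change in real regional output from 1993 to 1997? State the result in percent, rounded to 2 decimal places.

Deflate each year: 1993 → 7635.63/0.943 = 8097.17; 1997 → 9836.48/1.311 = 7503.04.
So real regional output changed by 7503.04/8097.17 − 1 = -0.0734, i.e. -7.34%.

-7.34%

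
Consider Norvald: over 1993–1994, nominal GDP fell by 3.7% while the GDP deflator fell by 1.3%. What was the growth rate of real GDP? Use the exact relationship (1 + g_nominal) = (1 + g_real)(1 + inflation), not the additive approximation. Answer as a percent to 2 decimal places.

-2.43%

(1 + g_nom) = (1 + g_real)(1 + π), so g_real = 0.9630 / 0.9870 − 1 = -0.02432.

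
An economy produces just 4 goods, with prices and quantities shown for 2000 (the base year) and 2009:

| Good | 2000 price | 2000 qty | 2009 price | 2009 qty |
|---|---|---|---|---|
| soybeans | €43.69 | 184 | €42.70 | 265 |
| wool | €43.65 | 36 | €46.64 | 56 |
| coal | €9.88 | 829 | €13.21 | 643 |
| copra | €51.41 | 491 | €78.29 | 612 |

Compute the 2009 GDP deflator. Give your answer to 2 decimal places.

135.68

Nominal GDP 2009 = 42.70·265 + 46.64·56 + 13.21·643 + 78.29·612 = 70334.85.
Real GDP 2009 (at 2000 prices) = 43.69·265 + 43.65·56 + 9.88·643 + 51.41·612 = 51838.01.
Deflator = Nominal/Real × 100 = 70334.85/51838.01 × 100 = 135.682.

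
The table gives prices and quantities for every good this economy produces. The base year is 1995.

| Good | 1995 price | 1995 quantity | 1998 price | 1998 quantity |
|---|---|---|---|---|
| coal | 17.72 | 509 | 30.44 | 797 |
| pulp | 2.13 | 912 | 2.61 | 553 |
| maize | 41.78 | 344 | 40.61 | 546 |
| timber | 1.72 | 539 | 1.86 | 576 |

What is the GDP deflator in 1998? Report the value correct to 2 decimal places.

Nominal GDP 1998 = 30.44·797 + 2.61·553 + 40.61·546 + 1.86·576 = 48948.43.
Real GDP 1998 (at 1995 prices) = 17.72·797 + 2.13·553 + 41.78·546 + 1.72·576 = 39103.33.
Deflator = Nominal/Real × 100 = 48948.43/39103.33 × 100 = 125.177.

125.18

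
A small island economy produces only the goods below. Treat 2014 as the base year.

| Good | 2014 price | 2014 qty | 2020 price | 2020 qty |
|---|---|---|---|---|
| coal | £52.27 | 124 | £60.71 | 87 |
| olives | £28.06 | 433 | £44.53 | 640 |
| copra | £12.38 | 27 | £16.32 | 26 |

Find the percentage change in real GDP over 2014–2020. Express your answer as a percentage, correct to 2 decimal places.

Real GDP 2014 = Nominal GDP 2014 = 52.27·124 + 28.06·433 + 12.38·27 = 18965.72.
Real GDP 2020 (at 2014 prices) = 52.27·87 + 28.06·640 + 12.38·26 = 22827.77.
Real growth = 22827.77/18965.72 − 1 = 0.2036.

20.36%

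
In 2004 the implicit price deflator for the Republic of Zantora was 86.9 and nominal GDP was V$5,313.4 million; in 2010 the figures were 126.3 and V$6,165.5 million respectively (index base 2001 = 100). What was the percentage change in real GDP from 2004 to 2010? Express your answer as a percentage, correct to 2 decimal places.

Real GDP 2004 = 5313.4 / 0.869 = 6114.38.
Real GDP 2010 = 6165.5 / 1.263 = 4881.63.
Real growth = 4881.63 / 6114.38 − 1 = -0.2016.

-20.16%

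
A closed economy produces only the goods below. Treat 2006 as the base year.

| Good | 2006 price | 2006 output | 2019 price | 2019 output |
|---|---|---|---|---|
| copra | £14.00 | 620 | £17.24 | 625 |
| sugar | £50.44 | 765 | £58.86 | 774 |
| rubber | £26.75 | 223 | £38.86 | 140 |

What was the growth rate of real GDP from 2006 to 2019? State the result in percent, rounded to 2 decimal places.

Real GDP 2006 = Nominal GDP 2006 = 14.00·620 + 50.44·765 + 26.75·223 = 53231.85.
Real GDP 2019 (at 2006 prices) = 14.00·625 + 50.44·774 + 26.75·140 = 51535.56.
Real growth = 51535.56/53231.85 − 1 = -0.0319.

-3.19%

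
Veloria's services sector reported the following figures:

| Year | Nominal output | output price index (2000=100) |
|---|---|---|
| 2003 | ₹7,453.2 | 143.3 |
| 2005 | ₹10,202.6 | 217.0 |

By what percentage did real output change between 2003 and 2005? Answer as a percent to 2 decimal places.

-9.60%

Real output 2003 = 7453.2 / 1.433 = 5201.12.
Real output 2005 = 10202.6 / 2.170 = 4701.66.
Real growth = 4701.66 / 5201.12 − 1 = -0.0960.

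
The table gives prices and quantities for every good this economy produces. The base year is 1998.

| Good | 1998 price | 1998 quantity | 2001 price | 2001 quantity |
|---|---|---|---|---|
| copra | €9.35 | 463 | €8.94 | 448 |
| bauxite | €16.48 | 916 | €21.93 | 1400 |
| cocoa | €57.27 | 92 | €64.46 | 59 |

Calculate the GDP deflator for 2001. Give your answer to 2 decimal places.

125.69

Nominal GDP 2001 = 8.94·448 + 21.93·1400 + 64.46·59 = 38510.26.
Real GDP 2001 (at 1998 prices) = 9.35·448 + 16.48·1400 + 57.27·59 = 30639.73.
Deflator = Nominal/Real × 100 = 38510.26/30639.73 × 100 = 125.687.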